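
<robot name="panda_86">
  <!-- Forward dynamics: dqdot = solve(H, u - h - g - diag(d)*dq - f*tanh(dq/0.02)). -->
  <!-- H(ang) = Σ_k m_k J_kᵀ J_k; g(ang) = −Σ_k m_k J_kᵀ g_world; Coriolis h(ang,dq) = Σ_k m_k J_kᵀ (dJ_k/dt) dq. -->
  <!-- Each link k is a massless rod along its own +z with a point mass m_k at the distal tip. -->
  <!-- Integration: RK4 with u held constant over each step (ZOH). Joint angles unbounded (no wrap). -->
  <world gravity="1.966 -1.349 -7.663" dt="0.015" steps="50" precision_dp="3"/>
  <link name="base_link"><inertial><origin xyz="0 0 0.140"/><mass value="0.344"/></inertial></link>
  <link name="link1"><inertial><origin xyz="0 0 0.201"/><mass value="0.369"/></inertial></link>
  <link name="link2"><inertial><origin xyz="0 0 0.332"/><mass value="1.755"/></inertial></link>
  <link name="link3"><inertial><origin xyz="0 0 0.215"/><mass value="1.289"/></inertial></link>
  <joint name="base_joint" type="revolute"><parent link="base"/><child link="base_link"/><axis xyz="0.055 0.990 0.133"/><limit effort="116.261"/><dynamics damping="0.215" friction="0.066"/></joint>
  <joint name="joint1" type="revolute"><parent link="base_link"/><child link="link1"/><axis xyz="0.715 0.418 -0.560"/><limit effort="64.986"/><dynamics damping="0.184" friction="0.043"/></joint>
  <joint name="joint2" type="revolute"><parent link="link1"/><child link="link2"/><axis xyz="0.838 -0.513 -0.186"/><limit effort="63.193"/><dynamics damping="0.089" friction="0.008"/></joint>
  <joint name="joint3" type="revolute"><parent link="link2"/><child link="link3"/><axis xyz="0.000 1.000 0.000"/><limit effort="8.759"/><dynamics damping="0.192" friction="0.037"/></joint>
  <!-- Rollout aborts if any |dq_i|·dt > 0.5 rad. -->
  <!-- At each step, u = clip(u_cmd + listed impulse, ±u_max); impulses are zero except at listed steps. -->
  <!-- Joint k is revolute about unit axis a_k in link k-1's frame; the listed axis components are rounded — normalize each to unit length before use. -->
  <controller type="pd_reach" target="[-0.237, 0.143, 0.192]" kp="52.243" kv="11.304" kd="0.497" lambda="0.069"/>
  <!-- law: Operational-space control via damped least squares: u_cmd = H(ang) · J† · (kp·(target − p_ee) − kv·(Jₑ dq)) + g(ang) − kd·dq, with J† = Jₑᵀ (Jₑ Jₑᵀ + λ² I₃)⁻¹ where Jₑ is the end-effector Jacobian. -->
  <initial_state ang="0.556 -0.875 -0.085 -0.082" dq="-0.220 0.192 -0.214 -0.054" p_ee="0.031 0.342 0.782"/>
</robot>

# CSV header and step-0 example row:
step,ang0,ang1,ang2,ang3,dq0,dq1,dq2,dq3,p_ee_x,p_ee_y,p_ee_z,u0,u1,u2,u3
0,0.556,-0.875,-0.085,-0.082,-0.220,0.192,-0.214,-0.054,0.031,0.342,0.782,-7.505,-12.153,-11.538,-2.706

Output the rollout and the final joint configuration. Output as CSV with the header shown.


step,ang0,ang1,ang2,ang3,dq0,dq1,dq2,dq3,p_ee_x,p_ee_y,p_ee_z,u0,u1,u2,u3
1,0.567,-0.889,-0.087,-0.094,1.572,-1.876,-0.156,-1.589,0.028,0.343,0.780,-5.690,-8.283,-10.153,-1.653
2,0.593,-0.917,-0.095,-0.130,1.909,-1.937,-0.889,-3.137,0.023,0.344,0.776,-3.656,-6.009,-8.891,-0.812
3,0.624,-0.948,-0.113,-0.184,2.320,-2.139,-1.494,-4.028,0.018,0.346,0.770,-3.441,-5.055,-7.793,-0.515
4,0.661,-0.979,-0.140,-0.249,2.563,-2.122,-2.140,-4.644,0.011,0.349,0.762,-4.447,-5.252,-6.630,-0.451
5,0.700,-1.010,-0.177,-0.321,2.702,-2.004,-2.757,-4.990,0.005,0.352,0.752,-6.189,-6.245,-5.400,-0.550
6,0.741,-1.039,-0.222,-0.397,2.742,-1.812,-3.312,-5.110,-0.002,0.356,0.740,-8.030,-7.621,-4.156,-0.729
7,0.782,-1.065,-0.276,-0.473,2.699,-1.583,-3.783,-5.056,-0.008,0.359,0.726,-9.517,-9.025,-2.959,-0.928
8,0.822,-1.087,-0.335,-0.548,2.598,-1.348,-4.164,-4.880,-0.015,0.363,0.711,-10.431,-10.221,-1.842,-1.107
9,0.860,-1.106,-0.400,-0.619,2.457,-1.125,-4.462,-4.629,-0.021,0.367,0.694,-10.738,-11.086,-0.809,-1.246
10,0.896,-1.122,-0.468,-0.685,2.293,-0.926,-4.686,-4.335,-0.028,0.371,0.676,-10.504,-11.577,0.150,-1.342
11,0.930,-1.135,-0.540,-0.748,2.118,-0.753,-4.848,-4.023,-0.036,0.374,0.657,-9.836,-11.700,1.051,-1.401
12,0.961,-1.145,-0.613,-0.805,1.937,-0.608,-4.956,-3.704,-0.045,0.377,0.637,-8.848,-11.484,1.909,-1.431
13,0.989,-1.154,-0.688,-0.858,1.758,-0.489,-5.020,-3.386,-0.054,0.379,0.617,-7.643,-10.976,2.734,-1.443
14,1.014,-1.160,-0.764,-0.906,1.581,-0.394,-5.045,-3.076,-0.063,0.380,0.597,-6.311,-10.224,3.531,-1.445
15,1.037,-1.166,-0.839,-0.950,1.411,-0.319,-5.035,-2.776,-0.074,0.381,0.577,-4.924,-9.279,4.303,-1.445
16,1.057,-1.171,-0.915,-0.989,1.247,-0.263,-4.995,-2.488,-0.085,0.381,0.556,-3.542,-8.190,5.047,-1.448
17,1.075,-1.174,-0.989,-1.024,1.092,-0.223,-4.926,-2.215,-0.096,0.379,0.536,-2.209,-7.004,5.759,-1.457
18,1.090,-1.178,-1.062,-1.055,0.947,-0.198,-4.833,-1.957,-0.108,0.377,0.516,-0.958,-5.764,6.435,-1.473
19,1.104,-1.180,-1.134,-1.083,0.813,-0.185,-4.716,-1.717,-0.120,0.374,0.496,0.186,-4.509,7.069,-1.496
20,1.115,-1.183,-1.204,-1.106,0.690,-0.183,-4.580,-1.495,-0.132,0.370,0.477,1.209,-3.271,7.655,-1.526
21,1.125,-1.186,-1.271,-1.127,0.580,-0.190,-4.426,-1.292,-0.144,0.364,0.458,2.105,-2.078,8.189,-1.561
22,1.133,-1.189,-1.336,-1.145,0.482,-0.204,-4.258,-1.109,-0.156,0.358,0.439,2.871,-0.951,8.667,-1.600
23,1.139,-1.192,-1.399,-1.161,0.396,-0.224,-4.078,-0.946,-0.167,0.352,0.421,3.512,0.091,9.085,-1.640
24,1.145,-1.196,-1.459,-1.174,0.323,-0.247,-3.890,-0.803,-0.178,0.344,0.404,4.035,1.040,9.443,-1.679
25,1.149,-1.200,-1.516,-1.185,0.263,-0.271,-3.697,-0.678,-0.189,0.336,0.387,4.448,1.886,9.740,-1.717
26,1.153,-1.204,-1.570,-1.194,0.214,-0.296,-3.502,-0.572,-0.199,0.328,0.371,4.764,2.629,9.977,-1.751
27,1.155,-1.208,-1.621,-1.202,0.176,-0.319,-3.306,-0.482,-0.208,0.319,0.356,4.993,3.268,10.157,-1.780
28,1.158,-1.213,-1.669,-1.209,0.148,-0.339,-3.114,-0.407,-0.217,0.309,0.342,5.147,3.807,10.283,-1.804
29,1.160,-1.218,-1.714,-1.214,0.128,-0.355,-2.926,-0.346,-0.225,0.300,0.328,5.237,4.252,10.358,-1.823
30,1.162,-1.224,-1.757,-1.219,0.116,-0.366,-2.745,-0.296,-0.233,0.290,0.315,5.274,4.608,10.387,-1.835
31,1.163,-1.229,-1.797,-1.223,0.110,-0.371,-2.572,-0.257,-0.239,0.281,0.303,5.267,4.885,10.375,-1.842
32,1.165,-1.235,-1.834,-1.227,0.109,-0.370,-2.408,-0.225,-0.245,0.272,0.292,5.225,5.089,10.326,-1.843
33,1.167,-1.240,-1.869,-1.230,0.112,-0.362,-2.252,-0.202,-0.250,0.262,0.282,5.155,5.230,10.245,-1.838
34,1.168,-1.246,-1.902,-1.233,0.119,-0.349,-2.107,-0.183,-0.255,0.253,0.272,5.063,5.315,10.137,-1.830
35,1.170,-1.251,-1.932,-1.236,0.127,-0.331,-1.971,-0.170,-0.259,0.245,0.263,4.955,5.353,10.006,-1.817
36,1.172,-1.256,-1.961,-1.238,0.136,-0.308,-1.844,-0.160,-0.262,0.236,0.255,4.836,5.350,9.857,-1.800
37,1.174,-1.260,-1.988,-1.241,0.146,-0.282,-1.726,-0.153,-0.265,0.228,0.247,4.709,5.314,9.692,-1.781
38,1.176,-1.264,-2.013,-1.243,0.156,-0.252,-1.617,-0.147,-0.267,0.221,0.241,4.578,5.251,9.517,-1.759
39,1.179,-1.267,-2.036,-1.245,0.166,-0.220,-1.515,-0.144,-0.269,0.213,0.234,4.444,5.167,9.333,-1.735
40,1.181,-1.271,-2.058,-1.247,0.175,-0.187,-1.421,-0.141,-0.271,0.207,0.229,4.311,5.066,9.143,-1.710
41,1.184,-1.273,-2.079,-1.249,0.182,-0.152,-1.333,-0.139,-0.272,0.200,0.224,4.178,4.953,8.950,-1.684
42,1.187,-1.275,-2.098,-1.252,0.189,-0.118,-1.250,-0.138,-0.273,0.195,0.219,4.049,4.831,8.756,-1.656
43,1.190,-1.277,-2.116,-1.254,0.194,-0.085,-1.174,-0.136,-0.273,0.189,0.215,3.923,4.704,8.563,-1.629
44,1.192,-1.278,-2.134,-1.256,0.199,-0.053,-1.102,-0.135,-0.273,0.184,0.212,3.802,4.574,8.372,-1.601
45,1.195,-1.278,-2.150,-1.258,0.201,-0.023,-1.034,-0.133,-0.273,0.179,0.209,3.686,4.443,8.184,-1.574
46,1.199,-1.278,-2.165,-1.260,0.204,0.003,-0.969,-0.132,-0.273,0.175,0.206,3.574,4.319,8.000,-1.547
47,1.202,-1.278,-2.179,-1.262,0.205,0.023,-0.905,-0.130,-0.273,0.171,0.203,3.468,4.206,7.822,-1.521
48,1.205,-1.278,-2.192,-1.264,0.205,0.040,-0.844,-0.129,-0.272,0.168,0.201,3.368,4.097,7.651,-1.495
49,1.208,-1.277,-2.204,-1.266,0.205,0.056,-0.787,-0.127,-0.271,0.165,0.199,3.274,3.990,7.488,-1.470
50,1.211,-1.276,-2.215,-1.268,0.203,0.072,-0.734,-0.126,-0.271,0.162,0.198,,,,
# final ang (rad): 1.211 -1.276 -2.215 -1.268


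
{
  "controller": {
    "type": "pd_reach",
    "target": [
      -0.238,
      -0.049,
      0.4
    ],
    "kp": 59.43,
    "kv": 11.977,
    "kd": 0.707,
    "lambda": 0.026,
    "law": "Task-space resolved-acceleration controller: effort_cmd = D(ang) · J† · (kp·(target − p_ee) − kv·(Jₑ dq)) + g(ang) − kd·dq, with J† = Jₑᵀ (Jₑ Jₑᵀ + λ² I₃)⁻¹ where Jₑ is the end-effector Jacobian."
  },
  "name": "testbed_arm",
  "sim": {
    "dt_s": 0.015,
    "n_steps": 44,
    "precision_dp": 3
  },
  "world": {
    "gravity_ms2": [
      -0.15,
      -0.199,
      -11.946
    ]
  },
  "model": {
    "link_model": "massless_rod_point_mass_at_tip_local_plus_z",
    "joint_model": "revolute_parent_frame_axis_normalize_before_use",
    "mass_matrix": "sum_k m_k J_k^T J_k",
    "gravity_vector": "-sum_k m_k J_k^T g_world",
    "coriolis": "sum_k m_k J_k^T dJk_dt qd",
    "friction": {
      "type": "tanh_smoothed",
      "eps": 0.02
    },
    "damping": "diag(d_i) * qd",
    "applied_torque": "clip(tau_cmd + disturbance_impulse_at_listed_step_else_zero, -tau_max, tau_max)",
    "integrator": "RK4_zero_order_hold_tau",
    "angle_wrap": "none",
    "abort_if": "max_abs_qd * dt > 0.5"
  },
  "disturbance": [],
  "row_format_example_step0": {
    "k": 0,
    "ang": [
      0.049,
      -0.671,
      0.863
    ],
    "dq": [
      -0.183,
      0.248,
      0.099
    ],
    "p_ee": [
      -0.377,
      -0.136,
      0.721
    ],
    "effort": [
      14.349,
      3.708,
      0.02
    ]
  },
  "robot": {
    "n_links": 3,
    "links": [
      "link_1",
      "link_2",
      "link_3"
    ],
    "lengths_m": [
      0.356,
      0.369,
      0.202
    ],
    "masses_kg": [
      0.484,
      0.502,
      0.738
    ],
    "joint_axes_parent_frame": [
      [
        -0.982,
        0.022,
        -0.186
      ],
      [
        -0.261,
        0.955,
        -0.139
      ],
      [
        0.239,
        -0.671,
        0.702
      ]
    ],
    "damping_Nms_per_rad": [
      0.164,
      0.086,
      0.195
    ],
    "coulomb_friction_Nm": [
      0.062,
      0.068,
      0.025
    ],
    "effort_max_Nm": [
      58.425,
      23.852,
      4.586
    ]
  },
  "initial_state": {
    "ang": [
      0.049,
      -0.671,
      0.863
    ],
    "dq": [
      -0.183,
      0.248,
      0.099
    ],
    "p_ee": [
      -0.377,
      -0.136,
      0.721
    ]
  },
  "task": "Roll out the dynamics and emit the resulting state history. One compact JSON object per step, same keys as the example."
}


{"k":1,"ang":[0.05,-0.667,0.887],"dq":[0.31,0.268,2.9],"p_ee":[-0.376,-0.137,0.72],"effort":[11.83,3.836,-2.057]}
{"k":2,"ang":[0.056,-0.666,0.914],"dq":[0.438,-0.168,0.875],"p_ee":[-0.375,-0.135,0.718],"effort":[9.58,4.133,-0.354]}
{"k":3,"ang":[0.064,-0.669,0.939],"dq":[0.73,-0.2,2.273],"p_ee":[-0.376,-0.131,0.716],"effort":[7.692,4.148,-1.354]}
{"k":4,"ang":[0.076,-0.674,0.965],"dq":[0.827,-0.432,1.309],"p_ee":[-0.377,-0.125,0.713],"effort":[6.036,4.238,-0.5]}
{"k":5,"ang":[0.09,-0.681,0.989],"dq":[0.99,-0.49,1.884],"p_ee":[-0.378,-0.118,0.709],"effort":[4.629,4.218,-0.874]}
{"k":6,"ang":[0.105,-0.689,1.014],"dq":[1.059,-0.615,1.493],"p_ee":[-0.38,-0.11,0.705],"effort":[3.411,4.223,-0.49]}
{"k":7,"ang":[0.122,-0.699,1.038],"dq":[1.144,-0.672,1.679],"p_ee":[-0.382,-0.102,0.701],"effort":[2.37,4.188,-0.574]}
{"k":8,"ang":[0.139,-0.709,1.062],"dq":[1.187,-0.745,1.536],"p_ee":[-0.384,-0.093,0.697],"effort":[1.475,4.161,-0.404]}
{"k":9,"ang":[0.157,-0.721,1.086],"dq":[1.225,-0.792,1.573],"p_ee":[-0.386,-0.084,0.692],"effort":[0.711,4.125,-0.385]}
{"k":10,"ang":[0.176,-0.733,1.109],"dq":[1.243,-0.839,1.518],"p_ee":[-0.389,-0.075,0.686],"effort":[0.058,4.093,-0.298]}
{"k":11,"ang":[0.194,-0.746,1.132],"dq":[1.254,-0.877,1.509],"p_ee":[-0.391,-0.066,0.681],"effort":[-0.499,4.064,-0.254]}
{"k":12,"ang":[0.213,-0.759,1.154],"dq":[1.254,-0.911,1.48],"p_ee":[-0.393,-0.057,0.675],"effort":[-0.973,4.04,-0.198]}
{"k":13,"ang":[0.232,-0.773,1.176],"dq":[1.248,-0.941,1.461],"p_ee":[-0.395,-0.049,0.669],"effort":[-1.375,4.021,-0.155]}
{"k":14,"ang":[0.251,-0.787,1.198],"dq":[1.235,-0.969,1.438],"p_ee":[-0.397,-0.04,0.663],"effort":[-1.714,4.009,-0.113]}
{"k":15,"ang":[0.269,-0.802,1.219],"dq":[1.218,-0.994,1.417],"p_ee":[-0.399,-0.033,0.656],"effort":[-2.0,4.002,-0.076]}
{"k":16,"ang":[0.287,-0.817,1.241],"dq":[1.196,-1.017,1.396],"p_ee":[-0.401,-0.025,0.65],"effort":[-2.239,4.001,-0.041]}
{"k":17,"ang":[0.305,-0.833,1.261],"dq":[1.172,-1.038,1.375],"p_ee":[-0.403,-0.019,0.643],"effort":[-2.438,4.005,-0.009]}
{"k":18,"ang":[0.322,-0.848,1.282],"dq":[1.146,-1.058,1.354],"p_ee":[-0.404,-0.012,0.636],"effort":[-2.602,4.014,0.021]}
{"k":19,"ang":[0.339,-0.864,1.302],"dq":[1.118,-1.076,1.333],"p_ee":[-0.406,-0.006,0.629],"effort":[-2.736,4.026,0.05]}
{"k":20,"ang":[0.356,-0.881,1.322],"dq":[1.089,-1.093,1.312],"p_ee":[-0.407,-0.001,0.622],"effort":[-2.843,4.043,0.077]}
{"k":21,"ang":[0.372,-0.897,1.341],"dq":[1.058,-1.108,1.291],"p_ee":[-0.408,0.004,0.615],"effort":[-2.927,4.062,0.103]}
{"k":22,"ang":[0.387,-0.914,1.361],"dq":[1.028,-1.123,1.269],"p_ee":[-0.409,0.008,0.608],"effort":[-2.992,4.083,0.128]}
{"k":23,"ang":[0.403,-0.931,1.38],"dq":[0.996,-1.135,1.248],"p_ee":[-0.41,0.012,0.601],"effort":[-3.039,4.106,0.152]}
{"k":24,"ang":[0.417,-0.948,1.398],"dq":[0.965,-1.147,1.226],"p_ee":[-0.411,0.015,0.593],"effort":[-3.07,4.131,0.175]}
{"k":25,"ang":[0.432,-0.965,1.416],"dq":[0.934,-1.156,1.204],"p_ee":[-0.412,0.018,0.586],"effort":[-3.089,4.156,0.198]}
{"k":26,"ang":[0.445,-0.983,1.434],"dq":[0.903,-1.164,1.182],"p_ee":[-0.412,0.021,0.579],"effort":[-3.096,4.182,0.221]}
{"k":27,"ang":[0.459,-1.0,1.452],"dq":[0.872,-1.171,1.161],"p_ee":[-0.412,0.023,0.572],"effort":[-3.093,4.208,0.243]}
{"k":28,"ang":[0.472,-1.018,1.469],"dq":[0.842,-1.176,1.139],"p_ee":[-0.413,0.024,0.565],"effort":[-3.081,4.233,0.265]}
{"k":29,"ang":[0.484,-1.035,1.486],"dq":[0.812,-1.179,1.117],"p_ee":[-0.413,0.026,0.558],"effort":[-3.062,4.258,0.287]}
{"k":30,"ang":[0.496,-1.053,1.503],"dq":[0.783,-1.181,1.095],"p_ee":[-0.413,0.027,0.551],"effort":[-3.036,4.282,0.308]}
{"k":31,"ang":[0.507,-1.071,1.519],"dq":[0.754,-1.181,1.073],"p_ee":[-0.413,0.027,0.545],"effort":[-3.004,4.305,0.33]}
{"k":32,"ang":[0.519,-1.088,1.535],"dq":[0.726,-1.179,1.052],"p_ee":[-0.412,0.027,0.538],"effort":[-2.968,4.327,0.35]}
{"k":33,"ang":[0.529,-1.106,1.551],"dq":[0.698,-1.176,1.031],"p_ee":[-0.412,0.027,0.531],"effort":[-2.928,4.347,0.371]}
{"k":34,"ang":[0.54,-1.124,1.566],"dq":[0.672,-1.171,1.01],"p_ee":[-0.411,0.027,0.525],"effort":[-2.884,4.366,0.391]}
{"k":35,"ang":[0.549,-1.141,1.581],"dq":[0.645,-1.164,0.989],"p_ee":[-0.41,0.027,0.519],"effort":[-2.837,4.383,0.411]}
{"k":36,"ang":[0.559,-1.159,1.596],"dq":[0.62,-1.156,0.969],"p_ee":[-0.41,0.026,0.512],"effort":[-2.789,4.398,0.431]}
{"k":37,"ang":[0.568,-1.176,1.61],"dq":[0.595,-1.147,0.949],"p_ee":[-0.409,0.025,0.506],"effort":[-2.739,4.412,0.451]}
{"k":38,"ang":[0.577,-1.193,1.624],"dq":[0.571,-1.136,0.93],"p_ee":[-0.408,0.024,0.501],"effort":[-2.687,4.423,0.47]}
{"k":39,"ang":[0.585,-1.21,1.638],"dq":[0.548,-1.124,0.911],"p_ee":[-0.406,0.022,0.495],"effort":[-2.635,4.433,0.489]}
{"k":40,"ang":[0.593,-1.227,1.652],"dq":[0.526,-1.11,0.892],"p_ee":[-0.405,0.021,0.489],"effort":[-2.583,4.44,0.507]}
{"k":41,"ang":[0.601,-1.243,1.665],"dq":[0.504,-1.096,0.874],"p_ee":[-0.404,0.019,0.484],"effort":[-2.53,4.446,0.525]}
{"k":42,"ang":[0.608,-1.26,1.678],"dq":[0.483,-1.08,0.857],"p_ee":[-0.402,0.018,0.479],"effort":[-2.478,4.45,0.543]}
{"k":43,"ang":[0.615,-1.276,1.691],"dq":[0.463,-1.064,0.84],"p_ee":[-0.401,0.016,0.474],"effort":[-2.426,4.452,0.561]}
{"k":44,"ang":[0.622,-1.292,1.703],"dq":[0.444,-1.047,0.823],"p_ee":[-0.399,0.014,0.469]}


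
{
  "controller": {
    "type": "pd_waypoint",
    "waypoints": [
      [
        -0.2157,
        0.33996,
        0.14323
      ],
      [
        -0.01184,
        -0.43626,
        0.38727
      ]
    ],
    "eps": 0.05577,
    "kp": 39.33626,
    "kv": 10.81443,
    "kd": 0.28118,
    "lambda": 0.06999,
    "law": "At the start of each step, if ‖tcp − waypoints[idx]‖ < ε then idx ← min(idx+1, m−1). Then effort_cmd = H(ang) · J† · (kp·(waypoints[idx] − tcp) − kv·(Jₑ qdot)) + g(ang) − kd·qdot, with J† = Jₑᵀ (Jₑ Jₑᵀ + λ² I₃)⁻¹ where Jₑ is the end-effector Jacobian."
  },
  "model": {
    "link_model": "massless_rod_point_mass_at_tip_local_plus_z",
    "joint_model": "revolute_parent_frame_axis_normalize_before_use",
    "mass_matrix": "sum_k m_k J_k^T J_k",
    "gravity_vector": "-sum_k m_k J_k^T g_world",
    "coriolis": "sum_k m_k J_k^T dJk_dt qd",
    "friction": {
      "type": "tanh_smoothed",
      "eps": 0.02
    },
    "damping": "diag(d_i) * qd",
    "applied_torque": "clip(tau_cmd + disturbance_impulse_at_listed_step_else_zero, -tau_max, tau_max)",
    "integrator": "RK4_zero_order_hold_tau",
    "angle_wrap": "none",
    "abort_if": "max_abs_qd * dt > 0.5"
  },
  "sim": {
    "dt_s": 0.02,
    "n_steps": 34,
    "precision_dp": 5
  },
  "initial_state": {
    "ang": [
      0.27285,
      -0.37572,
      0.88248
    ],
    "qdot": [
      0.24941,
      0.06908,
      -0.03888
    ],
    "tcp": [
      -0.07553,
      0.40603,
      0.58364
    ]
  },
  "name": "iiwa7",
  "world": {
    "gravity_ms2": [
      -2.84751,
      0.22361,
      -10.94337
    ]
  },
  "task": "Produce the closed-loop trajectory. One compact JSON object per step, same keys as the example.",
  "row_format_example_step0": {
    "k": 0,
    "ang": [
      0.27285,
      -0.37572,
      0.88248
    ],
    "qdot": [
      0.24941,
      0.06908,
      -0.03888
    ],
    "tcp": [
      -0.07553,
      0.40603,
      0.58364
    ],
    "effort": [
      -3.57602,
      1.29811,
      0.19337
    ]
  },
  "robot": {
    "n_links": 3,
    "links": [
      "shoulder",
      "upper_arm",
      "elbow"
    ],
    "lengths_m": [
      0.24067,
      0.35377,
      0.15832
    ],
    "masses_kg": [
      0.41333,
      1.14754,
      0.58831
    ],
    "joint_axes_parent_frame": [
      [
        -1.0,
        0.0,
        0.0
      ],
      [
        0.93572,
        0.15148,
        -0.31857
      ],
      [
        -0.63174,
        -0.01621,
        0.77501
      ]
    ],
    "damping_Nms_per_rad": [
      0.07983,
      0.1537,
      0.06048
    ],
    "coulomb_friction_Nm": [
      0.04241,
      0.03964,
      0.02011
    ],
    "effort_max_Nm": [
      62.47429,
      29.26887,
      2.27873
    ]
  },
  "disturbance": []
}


{"k":1,"ang":[0.27311,-0.38389,0.89014],"qdot":[-0.20854,-0.86243,0.78084],"tcp":[-0.07717,0.40874,0.5803],"effort":[-4.2944,2.45017,-0.18616]}
{"k":2,"ang":[0.26579,-0.40826,0.90258],"qdot":[-0.5096,-1.54914,0.50673],"tcp":[-0.08141,0.41185,0.57434],"effort":[-4.72618,3.15086,-0.18255]}
{"k":3,"ang":[0.25508,-0.44095,0.91944],"qdot":[-0.56719,-1.73486,1.11797],"tcp":[-0.0872,0.41524,0.56656],"effort":[-5.23176,3.73069,-0.42724]}
{"k":4,"ang":[0.24258,-0.47901,0.93571],"qdot":[-0.67771,-2.06016,0.54142],"tcp":[-0.09383,0.41878,0.55756],"effort":[-5.50272,4.10614,-0.29218]}
{"k":5,"ang":[0.22977,-0.51935,0.954],"qdot":[-0.61551,-2.00309,1.20178],"tcp":[-0.10104,0.42235,0.54753],"effort":[-5.91165,4.52031,-0.53034]}
{"k":6,"ang":[0.21679,-0.56172,0.97006],"qdot":[-0.6795,-2.22612,0.4408],"tcp":[-0.1085,0.42589,0.53678],"effort":[-6.11138,4.77851,-0.32412]}
{"k":7,"ang":[0.20436,-0.60439,0.98752],"qdot":[-0.57774,-2.07438,1.20555],"tcp":[-0.11621,0.42927,0.52533],"effort":[-6.45651,5.13698,-0.58578]}
{"k":8,"ang":[0.19222,-0.64784,1.00231],"qdot":[-0.63276,-2.26273,0.3153],"tcp":[-0.12393,0.43249,0.51342],"effort":[-6.6209,5.33674,-0.33183]}
{"k":9,"ang":[0.18087,-0.69082,1.01824],"qdot":[-0.51748,-2.06783,1.17037],"tcp":[-0.13173,0.43544,0.50103],"effort":[-6.90413,5.6668,-0.61642]}
{"k":10,"ang":[0.16995,-0.73392,1.03154],"qdot":[-0.57084,-2.23406,0.20473],"tcp":[-0.13942,0.43814,0.48837],"effort":[-7.05027,5.82626,-0.33313]}
{"k":11,"ang":[0.15985,-0.77616,1.04571],"qdot":[-0.45401,-2.02201,1.10391],"tcp":[-0.14706,0.44049,0.47541],"effort":[-7.26734,6.13039,-0.62754]}
{"k":12,"ang":[0.15023,-0.8181,1.05755],"qdot":[-0.50466,-2.16358,0.12513],"tcp":[-0.15453,0.44253,0.46232],"effort":[-7.40268,6.25702,-0.33484]}
{"k":13,"ang":[0.14137,-0.85897,1.06992],"qdot":[-0.39405,-1.95206,1.00918],"tcp":[-0.16186,0.44419,0.44911],"effort":[-7.55274,6.53032,-0.62111]}
{"k":14,"ang":[0.13302,-0.8992,1.08041],"qdot":[-0.43911,-2.06388,0.08007],"tcp":[-0.16897,0.44552,0.43591],"effort":[-7.67787,6.62907,-0.33904]}
{"k":15,"ang":[0.12534,-0.93825,1.09107],"qdot":[-0.34013,-1.86541,0.89232],"tcp":[-0.17588,0.44647,0.42273],"effort":[-7.76628,6.86566,-0.59982]}
{"k":16,"ang":[0.11815,-0.9764,1.10032],"qdot":[-0.37727,-1.94438,0.06477],"tcp":[-0.18253,0.44709,0.40968],"effort":[-7.87718,6.94084,-0.3452]}
{"k":17,"ang":[0.11154,-1.01331,1.10941],"qdot":[-0.29319,-1.7666,0.76315],"tcp":[-0.18894,0.44735,0.3968],"effort":[-7.91443,7.13673,-0.56761]}
{"k":18,"ang":[0.10538,-1.04913,1.1175],"qdot":[-0.3214,-1.81307,0.06952],"tcp":[-0.19508,0.4473,0.38414],"effort":[-8.0054,7.1921,-0.35135]}
{"k":19,"ang":[0.09971,-1.08369,1.1252],"qdot":[-0.25336,-1.65909,0.63289],"tcp":[-0.20095,0.44693,0.37175],"effort":[-8.0042,7.34632,-0.52907]}
{"k":20,"ang":[0.09445,-1.11706,1.13223],"qdot":[-0.27301,-1.67652,0.08386],"tcp":[-0.20654,0.44628,0.35967],"effort":[-8.0705,7.38496,-0.35536]}
{"k":21,"ang":[0.08958,-1.14916,1.13872],"qdot":[-0.2204,-1.54596,0.51122],"tcp":[-0.21186,0.44536,0.34794],"effort":[-8.04291,7.49943,-0.48841]}
{"k":22,"ang":[0.08505,-1.18002,1.14477],"qdot":[-0.23285,-1.53982,0.09913],"tcp":[-0.21691,0.4442,0.33658],"effort":[-8.08241,7.52377,-0.35564]}
{"k":23,"ang":[0.08084,-1.20962,1.15023],"qdot":[-0.19389,-1.43016,0.40457],"tcp":[-0.22169,0.44283,0.32562],"effort":[-8.03814,7.60269,-0.44882]}
{"k":24,"ang":[0.0769,-1.23798,1.15538],"qdot":[-0.20093,-1.40663,0.10983],"tcp":[-0.22621,0.44127,0.31508],"effort":[-8.05169,7.61466,-0.35155]}
{"k":25,"ang":[0.0732,-1.26512,1.15997],"qdot":[-0.17327,-1.31438,0.31574],"tcp":[-0.23047,0.43954,0.30497],"effort":[-7.99756,7.66353,-0.41229]}
{"k":26,"ang":[0.06972,-1.29104,1.16431],"qdot":[-0.17672,-1.27936,0.11365],"tcp":[-0.23449,0.43766,0.29531],"effort":[-7.9884,7.66483,-0.34333]}
{"k":27,"ang":[0.0664,-1.31579,1.16815],"qdot":[-0.15788,-1.20103,0.24449],"tcp":[-0.23826,0.43567,0.28609],"effort":[-7.92878,7.68957,-0.37969]}
{"k":28,"ang":[0.06325,-1.33937,1.17178],"qdot":[-0.15925,-1.15943,0.1107],"tcp":[-0.24182,0.43357,0.27732],"effort":[-7.90143,7.68185,-0.33184]}
{"k":29,"ang":[0.06021,-1.36184,1.17498],"qdot":[-0.14697,-1.09201,0.18871],"tcp":[-0.24515,0.43141,0.26899],"effort":[-7.83902,7.68813,-0.35116]}
{"k":30,"ang":[0.05728,-1.38322,1.17797],"qdot":[-0.14734,-1.04761,0.10241],"tcp":[-0.24828,0.42917,0.26111],"effort":[-7.79833,7.67309,-0.31818]}
{"k":31,"ang":[0.05444,-1.40355,1.18062],"qdot":[-0.13973,-0.98876,0.1455],"tcp":[-0.2512,0.4269,0.25366],"effort":[-7.73479,7.66593,-0.32639]}
{"k":32,"ang":[0.05166,-1.42286,1.18307],"qdot":[-0.13977,-0.94417,0.09061],"tcp":[-0.25395,0.4246,0.24664],"effort":[-7.68525,7.64528,-0.30346]}
{"k":33,"ang":[0.04893,-1.4412,1.18523],"qdot":[-0.13532,-0.89219,0.11193],"tcp":[-0.25652,0.42229,0.24002],"effort":[-7.62177,7.62887,-0.30493]}
{"k":34,"ang":[0.04623,-1.45859,1.1872],"qdot":[-0.13535,-0.84911,0.077],"tcp":[-0.25892,0.41997,0.23381]}


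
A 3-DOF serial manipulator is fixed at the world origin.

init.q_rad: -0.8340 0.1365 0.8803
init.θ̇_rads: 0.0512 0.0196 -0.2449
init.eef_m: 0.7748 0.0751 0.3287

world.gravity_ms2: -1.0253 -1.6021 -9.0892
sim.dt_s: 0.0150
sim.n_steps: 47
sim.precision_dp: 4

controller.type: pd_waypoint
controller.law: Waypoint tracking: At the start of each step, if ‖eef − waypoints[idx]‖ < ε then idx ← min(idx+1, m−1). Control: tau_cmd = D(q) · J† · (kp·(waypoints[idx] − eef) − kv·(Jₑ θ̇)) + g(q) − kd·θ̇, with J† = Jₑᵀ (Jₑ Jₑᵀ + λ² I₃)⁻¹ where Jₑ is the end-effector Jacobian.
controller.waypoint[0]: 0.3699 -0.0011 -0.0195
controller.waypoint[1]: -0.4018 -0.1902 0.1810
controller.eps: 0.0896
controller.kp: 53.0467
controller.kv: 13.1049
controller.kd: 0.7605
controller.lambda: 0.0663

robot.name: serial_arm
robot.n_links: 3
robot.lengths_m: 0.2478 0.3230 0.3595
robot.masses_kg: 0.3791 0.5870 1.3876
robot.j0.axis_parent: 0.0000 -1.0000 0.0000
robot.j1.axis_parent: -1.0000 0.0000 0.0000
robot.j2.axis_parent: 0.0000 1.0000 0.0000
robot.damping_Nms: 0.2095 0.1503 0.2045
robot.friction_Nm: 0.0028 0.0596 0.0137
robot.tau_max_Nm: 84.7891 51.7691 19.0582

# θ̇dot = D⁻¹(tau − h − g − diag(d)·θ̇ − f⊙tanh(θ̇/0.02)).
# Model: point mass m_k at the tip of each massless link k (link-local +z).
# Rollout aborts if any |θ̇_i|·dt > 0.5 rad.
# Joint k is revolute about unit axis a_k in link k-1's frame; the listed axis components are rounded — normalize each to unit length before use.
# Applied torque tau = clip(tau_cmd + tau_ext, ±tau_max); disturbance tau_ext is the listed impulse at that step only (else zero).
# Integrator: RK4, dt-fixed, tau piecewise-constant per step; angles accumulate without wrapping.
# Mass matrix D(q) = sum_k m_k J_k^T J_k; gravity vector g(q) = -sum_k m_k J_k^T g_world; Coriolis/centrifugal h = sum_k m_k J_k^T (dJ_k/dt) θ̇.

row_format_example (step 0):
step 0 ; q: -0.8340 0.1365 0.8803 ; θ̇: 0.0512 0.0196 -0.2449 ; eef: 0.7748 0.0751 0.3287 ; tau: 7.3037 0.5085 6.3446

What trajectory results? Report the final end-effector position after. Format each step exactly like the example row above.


step 1 ; q: -0.8292 0.1370 0.8914 ; θ̇: 0.5756 0.0462 1.7016 ; eef: 0.7726 0.0750 0.3284 ; tau: 7.9167 0.5270 2.9234
step 2 ; q: -0.8184 0.1378 0.9256 ; θ̇: 0.8556 0.0615 2.8323 ; eef: 0.7671 0.0741 0.3246 ; tau: 8.2150 0.5416 0.8293
step 3 ; q: -0.8046 0.1388 0.9728 ; θ̇: 0.9777 0.0705 3.4496 ; eef: 0.7595 0.0727 0.3185 ; tau: 8.3644 0.5470 -0.4878
step 4 ; q: -0.7898 0.1399 1.0270 ; θ̇: 1.0048 0.0756 3.7608 ; eef: 0.7505 0.0710 0.3108 ; tau: 8.4608 0.5430 -1.3582
step 5 ; q: -0.7749 0.1410 1.0844 ; θ̇: 0.9762 0.0782 3.8926 ; eef: 0.7406 0.0690 0.3021 ; tau: 8.5479 0.5311 -1.9689
step 6 ; q: -0.7607 0.1422 1.1430 ; θ̇: 0.9156 0.0791 3.9186 ; eef: 0.7300 0.0669 0.2925 ; tau: 8.6406 0.5133 -2.4228
step 7 ; q: -0.7475 0.1434 1.2015 ; θ̇: 0.8369 0.0786 3.8816 ; eef: 0.7190 0.0647 0.2824 ; tau: 8.7403 0.4914 -2.7758
step 8 ; q: -0.7357 0.1446 1.2591 ; θ̇: 0.7485 0.0770 3.8062 ; eef: 0.7077 0.0624 0.2719 ; tau: 8.8432 0.4670 -3.0583
step 9 ; q: -0.7251 0.1457 1.3154 ; θ̇: 0.6555 0.0743 3.7074 ; eef: 0.6962 0.0601 0.2612 ; tau: 8.9446 0.4415 -3.2871
step 10 ; q: -0.7160 0.1468 1.3702 ; θ̇: 0.5612 0.0707 3.5939 ; eef: 0.6847 0.0577 0.2502 ; tau: 9.0401 0.4160 -3.4719
step 11 ; q: -0.7083 0.1478 1.4232 ; θ̇: 0.4677 0.0662 3.4715 ; eef: 0.6731 0.0554 0.2392 ; tau: 9.1266 0.3911 -3.6181
step 12 ; q: -0.7020 0.1488 1.4743 ; θ̇: 0.3765 0.0609 3.3439 ; eef: 0.6616 0.0530 0.2282 ; tau: 9.2018 0.3675 -3.7295
step 13 ; q: -0.6970 0.1496 1.5234 ; θ̇: 0.2885 0.0549 3.2136 ; eef: 0.6502 0.0507 0.2173 ; tau: 9.2646 0.3455 -3.8090
step 14 ; q: -0.6933 0.1504 1.5707 ; θ̇: 0.2045 0.0482 3.0823 ; eef: 0.6390 0.0484 0.2065 ; tau: 9.3147 0.3254 -3.8588
step 15 ; q: -0.6908 0.1511 1.6159 ; θ̇: 0.1251 0.0409 2.9513 ; eef: 0.6279 0.0462 0.1959 ; tau: 9.3521 0.3072 -3.8812
step 16 ; q: -0.6895 0.1516 1.6592 ; θ̇: 0.0505 0.0332 2.8215 ; eef: 0.6171 0.0440 0.1855 ; tau: 9.3776 0.2907 -3.8785
step 17 ; q: -0.6893 0.1521 1.7006 ; θ̇: -0.0189 0.0254 2.6937 ; eef: 0.6065 0.0419 0.1754 ; tau: 9.3917 0.2755 -3.8528
step 18 ; q: -0.6901 0.1524 1.7400 ; θ̇: -0.0829 0.0178 2.5685 ; eef: 0.5962 0.0398 0.1656 ; tau: 9.3950 0.2609 -3.8067
step 19 ; q: -0.6917 0.1526 1.7776 ; θ̇: -0.1415 0.0109 2.4462 ; eef: 0.5861 0.0379 0.1561 ; tau: 9.3895 0.2459 -3.7423
step 20 ; q: -0.6943 0.1527 1.8134 ; θ̇: -0.1948 0.0050 2.3273 ; eef: 0.5764 0.0360 0.1469 ; tau: 9.3765 0.2298 -3.6619
step 21 ; q: -0.6976 0.1527 1.8475 ; θ̇: -0.2429 0.0003 2.2119 ; eef: 0.5669 0.0342 0.1381 ; tau: 9.3569 0.2132 -3.5677
step 22 ; q: -0.7015 0.1527 1.8798 ; θ̇: -0.2857 -0.0037 2.1004 ; eef: 0.5578 0.0325 0.1296 ; tau: 9.3319 0.1966 -3.4620
step 23 ; q: -0.7061 0.1526 1.9105 ; θ̇: -0.3236 -0.0072 1.9927 ; eef: 0.5490 0.0309 0.1214 ; tau: 9.3024 0.1810 -3.3467
step 24 ; q: -0.7112 0.1525 1.9397 ; θ̇: -0.3566 -0.0105 1.8892 ; eef: 0.5405 0.0294 0.1136 ; tau: 9.2693 0.1667 -3.2238
step 25 ; q: -0.7168 0.1523 1.9673 ; θ̇: -0.3850 -0.0137 1.7897 ; eef: 0.5324 0.0279 0.1062 ; tau: 9.2332 0.1539 -3.0951
step 26 ; q: -0.7227 0.1521 1.9934 ; θ̇: -0.4090 -0.0169 1.6945 ; eef: 0.5246 0.0266 0.0991 ; tau: 9.1951 0.1428 -2.9620
step 27 ; q: -0.7290 0.1518 2.0181 ; θ̇: -0.4289 -0.0201 1.6034 ; eef: 0.5171 0.0253 0.0924 ; tau: 9.1552 0.1333 -2.8262
step 28 ; q: -0.7356 0.1515 2.0416 ; θ̇: -0.4450 -0.0235 1.5165 ; eef: 0.5099 0.0241 0.0860 ; tau: 9.1143 0.1254 -2.6889
step 29 ; q: -0.7424 0.1511 2.0637 ; θ̇: -0.4574 -0.0271 1.4338 ; eef: 0.5031 0.0230 0.0799 ; tau: 9.0727 0.1190 -2.5512
step 30 ; q: -0.7493 0.1507 2.0846 ; θ̇: -0.4666 -0.0307 1.3550 ; eef: 0.4965 0.0220 0.0741 ; tau: 9.0308 0.1141 -2.4141
step 31 ; q: -0.7563 0.1502 2.1044 ; θ̇: -0.4728 -0.0345 1.2803 ; eef: 0.4903 0.0210 0.0686 ; tau: 8.9887 0.1104 -2.2785
step 32 ; q: -0.7635 0.1496 2.1231 ; θ̇: -0.4762 -0.0384 1.2093 ; eef: 0.4843 0.0200 0.0634 ; tau: 8.9468 0.1078 -2.1451
step 33 ; q: -0.7706 0.1490 2.1407 ; θ̇: -0.4771 -0.0424 1.1422 ; eef: 0.4787 0.0192 0.0585 ; tau: 8.9052 0.1062 -2.0144
step 34 ; q: -0.7778 0.1483 2.1574 ; θ̇: -0.4757 -0.0464 1.0786 ; eef: 0.4733 0.0183 0.0538 ; tau: 8.8642 0.1056 -1.8870
step 35 ; q: -0.7849 0.1476 2.1731 ; θ̇: -0.4724 -0.0503 1.0185 ; eef: 0.4681 0.0176 0.0494 ; tau: 8.8236 0.1056 -1.7631
step 36 ; q: -0.7919 0.1468 2.1880 ; θ̇: -0.4672 -0.0541 0.9618 ; eef: 0.4632 0.0168 0.0453 ; tau: 8.7838 0.1063 -1.6432
step 37 ; q: -0.7989 0.1460 2.2020 ; θ̇: -0.4606 -0.0578 0.9082 ; eef: 0.4586 0.0161 0.0414 ; tau: 8.7446 0.1074 -1.5274
step 38 ; q: -0.8057 0.1451 2.2153 ; θ̇: -0.4526 -0.0613 0.8577 ; eef: 0.4542 0.0155 0.0377 ; tau: 8.7062 0.1089 -1.4159
step 39 ; q: -0.8125 0.1442 2.2278 ; θ̇: -0.4434 -0.0646 0.8101 ; eef: 0.4500 0.0149 0.0341 ; tau: 8.6686 0.1108 -1.3088
step 40 ; q: -0.8190 0.1432 2.2396 ; θ̇: -0.4333 -0.0676 0.7653 ; eef: 0.4460 0.0143 0.0308 ; tau: 8.6318 0.1129 -1.2060
step 41 ; q: -0.8255 0.1421 2.2508 ; θ̇: -0.4223 -0.0705 0.7231 ; eef: 0.4422 0.0137 0.0277 ; tau: 22.5018 -2.9457 18.7111
step 42 ; q: -0.8286 0.1366 2.2737 ; θ̇: -0.0051 -0.6684 2.3216 ; eef: 0.4342 0.0123 0.0260 ; tau: 18.7468 -2.1888 13.8814
step 43 ; q: -0.8266 0.1230 2.3172 ; θ̇: 0.2645 -1.1528 3.4697 ; eef: 0.4187 0.0097 0.0267 ; tau: 15.3759 -1.8102 10.2750
step 44 ; q: -0.8216 0.1024 2.3753 ; θ̇: 0.4017 -1.5983 4.2765 ; eef: 0.3978 0.0065 0.0296 ; tau: 12.3676 -1.6272 7.5567
step 45 ; q: -0.8154 0.0753 2.4437 ; θ̇: 0.4229 -2.0253 4.8311 ; eef: 0.3733 0.0036 0.0342 ; tau: 9.6608 -1.4117 5.4881
step 46 ; q: -0.8097 0.0421 2.5190 ; θ̇: 0.3405 -2.3996 5.2041 ; eef: 0.3464 0.0013 0.0405 ; tau: 7.1526 -0.8307 3.9023
step 47 ; q: -0.8059 0.0044 2.5989 ; θ̇: 0.1599 -2.6131 5.4509 ; eef: 0.3183 0.0001 0.0481
final eef position (m): 0.3183 0.0001 0.0481


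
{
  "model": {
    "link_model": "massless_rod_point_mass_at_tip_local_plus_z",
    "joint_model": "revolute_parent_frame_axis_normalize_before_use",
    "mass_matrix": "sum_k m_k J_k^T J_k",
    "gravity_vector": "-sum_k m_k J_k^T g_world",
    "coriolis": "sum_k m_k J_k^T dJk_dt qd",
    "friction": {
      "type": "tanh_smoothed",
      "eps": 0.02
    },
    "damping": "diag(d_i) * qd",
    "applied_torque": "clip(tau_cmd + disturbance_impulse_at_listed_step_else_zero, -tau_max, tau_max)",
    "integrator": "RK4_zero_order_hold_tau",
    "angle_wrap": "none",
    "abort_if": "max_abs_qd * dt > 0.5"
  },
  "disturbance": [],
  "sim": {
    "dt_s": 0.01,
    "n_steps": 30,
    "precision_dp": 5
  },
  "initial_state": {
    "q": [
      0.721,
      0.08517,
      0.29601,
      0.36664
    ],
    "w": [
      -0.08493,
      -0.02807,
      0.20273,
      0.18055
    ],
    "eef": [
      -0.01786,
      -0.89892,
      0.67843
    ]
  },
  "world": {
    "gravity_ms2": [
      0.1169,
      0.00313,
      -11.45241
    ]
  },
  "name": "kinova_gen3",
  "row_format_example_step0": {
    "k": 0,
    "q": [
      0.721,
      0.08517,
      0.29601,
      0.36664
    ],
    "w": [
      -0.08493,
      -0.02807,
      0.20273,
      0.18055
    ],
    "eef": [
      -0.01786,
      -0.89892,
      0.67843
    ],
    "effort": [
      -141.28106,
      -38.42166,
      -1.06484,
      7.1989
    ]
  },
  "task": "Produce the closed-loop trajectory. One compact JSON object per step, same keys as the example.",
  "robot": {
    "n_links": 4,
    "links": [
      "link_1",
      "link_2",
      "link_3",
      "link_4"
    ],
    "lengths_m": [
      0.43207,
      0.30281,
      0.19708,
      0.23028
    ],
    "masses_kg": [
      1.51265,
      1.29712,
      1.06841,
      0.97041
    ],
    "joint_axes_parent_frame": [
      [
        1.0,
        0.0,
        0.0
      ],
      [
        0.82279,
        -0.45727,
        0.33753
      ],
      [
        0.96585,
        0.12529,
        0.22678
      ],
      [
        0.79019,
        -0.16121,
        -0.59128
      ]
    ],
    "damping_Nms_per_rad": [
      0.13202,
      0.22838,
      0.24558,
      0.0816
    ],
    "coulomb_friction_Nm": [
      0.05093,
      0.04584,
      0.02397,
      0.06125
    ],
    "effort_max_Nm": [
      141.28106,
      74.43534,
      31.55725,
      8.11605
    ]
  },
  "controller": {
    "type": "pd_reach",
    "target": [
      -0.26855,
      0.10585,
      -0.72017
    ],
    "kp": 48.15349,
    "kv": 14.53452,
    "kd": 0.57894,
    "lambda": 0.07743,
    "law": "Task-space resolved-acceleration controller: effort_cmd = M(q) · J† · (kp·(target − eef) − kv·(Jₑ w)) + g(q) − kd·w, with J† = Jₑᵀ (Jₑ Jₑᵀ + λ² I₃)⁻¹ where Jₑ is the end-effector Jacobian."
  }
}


{"k":1,"q":[0.71611,0.08402,0.30465,0.39312],"w":[-0.8931,-0.19341,1.54764,5.01582],"eef":[-0.01823,-0.89727,0.67554],"effort":[-141.28106,-35.59657,-2.38628,3.44565]}
{"k":2,"q":[0.7019,0.08536,0.33062,0.44727],"w":[-1.94205,0.46887,3.61028,5.80058],"eef":[-0.01908,-0.89267,0.66825],"effort":[-141.28106,-28.22946,-2.23177,2.80645]}
{"k":3,"q":[0.6761,0.09735,0.37702,0.50085],"w":[-3.2112,1.95318,5.57202,4.96626],"eef":[-0.01982,-0.88452,0.65785],"effort":[-111.88266,-19.24013,-1.19067,3.20164]}
{"k":4,"q":[0.63896,0.12418,0.43766,0.54951],"w":[-4.21216,3.44535,6.46182,4.81045],"eef":[-0.0207,-0.87232,0.64469],"effort":[-76.67209,-10.59911,0.37463,3.03429]}
{"k":5,"q":[0.5934,0.16534,0.50258,0.59895],"w":[-4.90071,4.81732,6.4432,5.12221],"eef":[-0.02189,-0.856,0.62909],"effort":[-45.61047,-3.36572,1.8295,2.45318]}
{"k":6,"q":[0.5422,0.21966,0.56419,0.65237],"w":[-5.34248,6.06708,5.82373,5.60476],"eef":[-0.02323,-0.83594,0.6115],"effort":[-20.35371,2.01819,2.79331,1.67697]}
{"k":7,"q":[0.48757,0.28568,0.61773,0.711],"w":[-5.58598,7.14539,4.85197,6.15832],"eef":[-0.02438,-0.81279,0.59239],"effort":[-0.89901,5.58482,3.173,0.81216]}
{"k":8,"q":[0.43133,0.36136,0.66072,0.77526],"w":[-5.66291,7.98856,3.73824,6.7172],"eef":[-0.02503,-0.78735,0.5722],"effort":[13.47388,7.60142,3.02813,-0.05007]}
{"k":9,"q":[0.37506,0.44407,0.69263,0.84491],"w":[-5.59299,8.54213,2.65745,7.21919],"eef":[-0.02492,-0.76041,0.55128],"effort":[23.63975,8.40547,2.47575,-0.82617]}
{"k":10,"q":[0.32013,0.53078,0.71448,0.91911],"w":[-5.39266,8.78411,1.74157,7.61105],"eef":[-0.0239,-0.73269,0.52991],"effort":[30.44013,8.32949,1.64291,-1.45166]}
{"k":11,"q":[0.26775,0.61845,0.72833,0.99657],"w":[-5.08206,8.73796,1.06706,7.86127],"eef":[-0.02193,-0.70482,0.50828],"effort":[34.65332,7.66653,0.64968,-1.89232]}
{"k":12,"q":[0.2189,0.7045,0.73674,1.07583],"w":[-4.6866,8.46616,0.6509,7.9661],"eef":[-0.01905,-0.6773,0.48653],"effort":[36.97499,6.65442,-0.39626,-2.14606]}
{"k":13,"q":[0.17431,0.78707,0.74214,1.15551],"w":[-4.23348,8.04897,0.46284,7.94435],"eef":[-0.01538,-0.65048,0.46475],"effort":[37.98185,5.47319,-1.40419,-2.23475]}
{"k":14,"q":[0.13441,0.86509,0.74658,1.23449],"w":[-3.74701,7.56217,0.44767,7.82581],"eef":[-0.01107,-0.6246,0.44298],"effort":[38.10759,4.2505,-2.30545,-2.19194]}
{"k":15,"q":[0.09946,0.93816,0.75147,1.31193],"w":[-3.24566,7.064,0.54602,7.64084],"eef":[-0.00628,-0.59981,0.42126],"effort":[37.64929,3.07067,-3.05602,-2.05261]}
{"k":16,"q":[0.06954,1.00638,0.75769,1.3873],"w":[-2.74164,6.59225,0.7068,7.41454],"eef":[-0.00119,-0.57622,0.39961],"effort":[36.79558,1.98455,-3.63481,-1.84758]}
{"k":17,"q":[0.04463,1.07011,0.76567,1.46029],"w":[-2.24188,6.16738,0.89173,7.16518],"eef":[0.00405,-0.55386,0.37806],"effort":[35.66007,1.01862,-4.03873,-1.60161]}
{"k":18,"q":[0.02468,1.12987,0.77551,1.53071],"w":[-1.74958,5.79744,1.07484,6.90482],"eef":[0.00931,-0.53275,0.35661],"effort":[34.30906,0.18276,-4.27691,-1.33362]}
{"k":19,"q":[0.00961,1.18622,0.7871,1.59851],"w":[-1.26553,5.48259,1.23992,6.6407],"eef":[0.01451,-0.51291,0.33527],"effort":[32.7807,-0.52378,-4.36538,-1.05769]}
{"k":20,"q":[-0.00066,1.23967,0.80022,1.66366],"w":[-0.78911,5.21836,1.37775,6.37667],"eef":[0.01956,-0.49432,0.31404],"effort":[31.0968,-1.10799,-4.32322,-0.78413]}
{"k":21,"q":[-0.00621,1.29072,0.81457,1.72618],"w":[-0.31908,4.99793,1.48369,6.11427],"eef":[0.02444,-0.47696,0.29293],"effort":[29.26973,-1.58008,-4.16995,-0.52047]}
{"k":22,"q":[-0.00708,1.33975,0.82981,1.78608],"w":[0.14576,4.81392,1.55522,5.85366],"eef":[0.02911,-0.4608,0.27192],"effort":[27.30677,-1.95183,-3.92362,-0.27216]}
{"k":23,"q":[-0.00333,1.38711,0.84557,1.84338],"w":[0.60564,4.66004,1.58955,5.59443],"eef":[0.03359,-0.44578,0.251],"effort":[25.21226,-2.23642,-3.59975,-0.04326]}
{"k":24,"q":[0.005,1.43302,0.86152,1.89808],"w":[1.06328,4.52497,1.59162,5.33541],"eef":[0.03787,-0.43187,0.23015],"effort":[22.98973,-2.44313,-3.21612,0.16364]}
{"k":25,"q":[0.0179,1.47766,0.87733,1.95019],"w":[1.51922,4.40122,1.56249,5.07543],"eef":[0.04197,-0.41898,0.20935],"effort":[20.64402,-2.58151,-2.78572,0.34684]}
{"k":26,"q":[0.03535,1.52108,0.8927,1.99969],"w":[1.97345,4.28165,1.50372,4.81354],"eef":[0.04591,-0.40705,0.18859],"effort":[18.18292,-2.65966,-2.32028,0.50546]}
{"k":27,"q":[0.05732,1.56331,0.90735,2.04656],"w":[2.42539,4.15956,1.4174,4.54913],"eef":[0.04971,-0.39598,0.16784],"effort":[15.61856,-2.68407,-1.83062,0.63932]}
{"k":28,"q":[0.0838,1.60428,0.921,2.09076],"w":[2.87384,4.02867,1.30632,4.28193],"eef":[0.05337,-0.38568,0.14708],"effort":[12.96825,-2.65951,-1.32688,0.74893]}
{"k":29,"q":[0.11474,1.64387,0.93343,2.13228],"w":[3.31699,3.88321,1.17412,4.01208],"eef":[0.0569,-0.37604,0.1263],"effort":[10.25456,-2.5891,-0.81877,0.83544]}
{"k":30,"q":[0.15007,1.68191,0.94444,2.17109],"w":[3.75248,3.71798,1.02538,3.73999],"eef":[0.06028,-0.36696,0.1055]}


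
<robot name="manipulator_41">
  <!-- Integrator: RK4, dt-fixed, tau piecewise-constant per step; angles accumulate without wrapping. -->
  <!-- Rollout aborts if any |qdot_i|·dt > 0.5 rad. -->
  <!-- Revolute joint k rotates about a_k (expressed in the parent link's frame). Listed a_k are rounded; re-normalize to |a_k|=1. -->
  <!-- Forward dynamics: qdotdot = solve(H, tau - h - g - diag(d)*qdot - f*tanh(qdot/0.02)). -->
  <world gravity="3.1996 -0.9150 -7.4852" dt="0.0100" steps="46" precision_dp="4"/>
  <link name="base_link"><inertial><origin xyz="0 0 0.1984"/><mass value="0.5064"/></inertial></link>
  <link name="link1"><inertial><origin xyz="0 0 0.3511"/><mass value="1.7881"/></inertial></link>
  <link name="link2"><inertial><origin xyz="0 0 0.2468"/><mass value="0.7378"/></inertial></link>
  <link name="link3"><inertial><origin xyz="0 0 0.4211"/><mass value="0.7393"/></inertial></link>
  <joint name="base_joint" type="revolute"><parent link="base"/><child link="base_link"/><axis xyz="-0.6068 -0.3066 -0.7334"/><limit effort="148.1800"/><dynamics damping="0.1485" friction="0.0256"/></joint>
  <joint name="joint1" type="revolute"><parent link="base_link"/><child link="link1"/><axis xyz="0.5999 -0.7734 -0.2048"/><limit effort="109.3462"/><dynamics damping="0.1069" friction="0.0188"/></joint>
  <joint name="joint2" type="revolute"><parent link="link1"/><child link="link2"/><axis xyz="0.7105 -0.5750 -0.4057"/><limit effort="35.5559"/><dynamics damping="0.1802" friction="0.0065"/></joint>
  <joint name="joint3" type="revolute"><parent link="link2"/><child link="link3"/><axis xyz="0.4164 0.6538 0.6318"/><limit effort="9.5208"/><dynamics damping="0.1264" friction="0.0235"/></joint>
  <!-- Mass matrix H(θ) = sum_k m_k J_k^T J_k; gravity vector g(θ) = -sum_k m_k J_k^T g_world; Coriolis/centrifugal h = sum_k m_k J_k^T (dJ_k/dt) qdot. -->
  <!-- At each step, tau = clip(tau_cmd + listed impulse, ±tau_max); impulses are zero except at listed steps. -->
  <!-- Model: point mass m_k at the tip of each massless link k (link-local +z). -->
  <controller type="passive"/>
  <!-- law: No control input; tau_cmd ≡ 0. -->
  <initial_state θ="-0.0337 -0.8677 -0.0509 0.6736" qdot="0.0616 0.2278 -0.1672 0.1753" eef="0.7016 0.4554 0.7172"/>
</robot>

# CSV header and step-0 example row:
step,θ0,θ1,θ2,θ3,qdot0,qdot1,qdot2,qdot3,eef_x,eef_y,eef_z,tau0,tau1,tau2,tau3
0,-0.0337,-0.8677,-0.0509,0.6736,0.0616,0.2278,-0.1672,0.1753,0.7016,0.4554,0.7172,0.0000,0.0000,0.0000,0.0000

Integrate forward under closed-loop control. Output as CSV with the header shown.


step,θ0,θ1,θ2,θ3,qdot0,qdot1,qdot2,qdot3,eef_x,eef_y,eef_z,tau0,tau1,tau2,tau3
1,-0.0350,-0.8670,-0.0506,0.6760,-0.3021,-0.0804,0.2208,0.3043,0.7016,0.4548,0.7173,0.0000,0.0000,0.0000,0.0000
2,-0.0396,-0.8692,-0.0466,0.6797,-0.6284,-0.3702,0.5817,0.4270,0.7020,0.4542,0.7167,0.0000,0.0000,0.0000,0.0000
3,-0.0475,-0.8744,-0.0390,0.6845,-0.9339,-0.6491,0.9301,0.5499,0.7028,0.4537,0.7154,0.0000,0.0000,0.0000,0.0000
4,-0.0583,-0.8822,-0.0280,0.6907,-1.2239,-0.9198,1.2729,0.6774,0.7040,0.4533,0.7134,0.0000,0.0000,0.0000,0.0000
5,-0.0719,-0.8927,-0.0135,0.6981,-1.5005,-1.1833,1.6145,0.8129,0.7055,0.4530,0.7106,0.0000,0.0000,0.0000,0.0000
6,-0.0882,-0.9058,0.0043,0.7070,-1.7615,-1.4395,1.9565,0.9580,0.7074,0.4528,0.7071,0.0000,0.0000,0.0000,0.0000
7,-0.1070,-0.9215,0.0256,0.7173,-1.9994,-1.6861,2.2971,1.1129,0.7095,0.4526,0.7028,0.0000,0.0000,0.0000,0.0000
8,-0.1281,-0.9395,0.0502,0.7293,-2.2012,-1.9188,2.6297,1.2751,0.7118,0.4525,0.6977,0.0000,0.0000,0.0000,0.0000
9,-0.1509,-0.9598,0.0781,0.7428,-2.3474,-2.1312,2.9423,1.4395,0.7143,0.4525,0.6919,0.0000,0.0000,0.0000,0.0000
10,-0.1748,-0.9821,0.1089,0.7580,-2.4148,-2.3149,3.2179,1.5975,0.7168,0.4526,0.6853,0.0000,0.0000,0.0000,0.0000
11,-0.1988,-1.0060,0.1423,0.7747,-2.3816,-2.4621,3.4373,1.7389,0.7193,0.4527,0.6778,0.0000,0.0000,0.0000,0.0000
12,-0.2220,-1.0312,0.1774,0.7927,-2.2353,-2.5679,3.5844,1.8538,0.7218,0.4529,0.6696,0.0000,0.0000,0.0000,0.0000
13,-0.2432,-1.0572,0.2137,0.8117,-1.9797,-2.6332,3.6520,1.9355,0.7243,0.4530,0.6607,0.0000,0.0000,0.0000,0.0000
14,-0.2613,-1.0837,0.2502,0.8313,-1.6353,-2.6647,3.6449,1.9823,0.7268,0.4532,0.6510,0.0000,0.0000,0.0000,0.0000
15,-0.2757,-1.1104,0.2864,0.8512,-1.2332,-2.6733,3.5771,1.9964,0.7293,0.4533,0.6406,0.0000,0.0000,0.0000,0.0000
16,-0.2859,-1.1371,0.3216,0.8711,-0.8056,-2.6704,3.4666,1.9822,0.7319,0.4535,0.6295,0.0000,0.0000,0.0000,0.0000
17,-0.2918,-1.1638,0.3556,0.8908,-0.3791,-2.6657,3.3302,1.9438,0.7346,0.4536,0.6177,0.0000,0.0000,0.0000,0.0000
18,-0.2935,-1.1905,0.3882,0.9099,0.0251,-2.6670,3.1826,1.8850,0.7374,0.4536,0.6052,0.0000,0.0000,0.0000,0.0000
19,-0.2914,-1.2172,0.4193,0.9284,0.3886,-2.6814,3.0385,1.8103,0.7404,0.4537,0.5920,0.0000,0.0000,0.0000,0.0000
20,-0.2859,-1.2441,0.4490,0.9461,0.7199,-2.7063,2.8926,1.7150,0.7435,0.4537,0.5782,0.0000,0.0000,0.0000,0.0000
21,-0.2772,-1.2714,0.4772,0.9627,1.0170,-2.7428,2.7475,1.5980,0.7468,0.4537,0.5637,0.0000,0.0000,0.0000,0.0000
22,-0.2657,-1.2990,0.5039,0.9780,1.2803,-2.7911,2.6041,1.4583,0.7503,0.4536,0.5485,0.0000,0.0000,0.0000,0.0000
23,-0.2517,-1.3272,0.5292,0.9917,1.5115,-2.8508,2.4621,1.2943,0.7539,0.4535,0.5326,0.0000,0.0000,0.0000,0.0000
24,-0.2355,-1.3561,0.5532,1.0038,1.7132,-2.9212,2.3208,1.1048,0.7577,0.4534,0.5161,0.0000,0.0000,0.0000,0.0000
25,-0.2175,-1.3857,0.5757,1.0138,1.8884,-3.0012,2.1789,0.8883,0.7617,0.4533,0.4988,0.0000,0.0000,0.0000,0.0000
26,-0.1978,-1.4161,0.5967,1.0214,2.0403,-3.0896,2.0351,0.6439,0.7659,0.4531,0.4808,0.0000,0.0000,0.0000,0.0000
27,-0.1767,-1.4475,0.6164,1.0265,2.1721,-3.1852,1.8883,0.3709,0.7703,0.4528,0.4621,0.0000,0.0000,0.0000,0.0000
28,-0.1544,-1.4798,0.6345,1.0288,2.2869,-3.2865,1.7374,0.0686,0.7748,0.4525,0.4426,0.0000,0.0000,0.0000,0.0000
29,-0.1311,-1.5132,0.6511,1.0279,2.3856,-3.3923,1.5854,-0.2527,0.7795,0.4522,0.4224,0.0000,0.0000,0.0000,0.0000
30,-0.1068,-1.5477,0.6662,1.0236,2.4734,-3.5008,1.4284,-0.6015,0.7844,0.4517,0.4014,0.0000,0.0000,0.0000,0.0000
31,-0.0816,-1.5833,0.6797,1.0157,2.5537,-3.6108,1.2658,-0.9799,0.7894,0.4512,0.3796,0.0000,0.0000,0.0000,0.0000
32,-0.0557,-1.6199,0.6915,1.0039,2.6291,-3.7209,1.0982,-1.3872,0.7946,0.4505,0.3569,0.0000,0.0000,0.0000,0.0000
33,-0.0290,-1.6577,0.7016,0.9879,2.7021,-3.8298,0.9268,-1.8229,0.7998,0.4498,0.3334,0.0000,0.0000,0.0000,0.0000
34,-0.0017,-1.6965,0.7100,0.9674,2.7750,-3.9363,0.7533,-2.2862,0.8051,0.4489,0.3091,0.0000,0.0000,0.0000,0.0000
35,0.0265,-1.7364,0.7167,0.9421,2.8501,-4.0390,0.5797,-2.7761,0.8104,0.4479,0.2838,0.0000,0.0000,0.0000,0.0000
36,0.0554,-1.7773,0.7216,0.9118,2.9293,-4.1367,0.4085,-3.2916,0.8157,0.4467,0.2577,0.0000,0.0000,0.0000,0.0000
37,0.0851,-1.8191,0.7249,0.8762,3.0143,-4.2281,0.2426,-3.8313,0.8208,0.4454,0.2305,0.0000,0.0000,0.0000,0.0000
38,0.1157,-1.8618,0.7265,0.8351,3.1068,-4.3118,0.0848,-4.3938,0.8258,0.4439,0.2024,0.0000,0.0000,0.0000,0.0000
39,0.1472,-1.9053,0.7266,0.7882,3.2076,-4.3867,-0.0612,-4.9767,0.8305,0.4423,0.1732,0.0000,0.0000,0.0000,0.0000
40,0.1798,-1.9495,0.7253,0.7355,3.3176,-4.4514,-0.1924,-5.5773,0.8348,0.4403,0.1430,0.0000,0.0000,0.0000,0.0000
41,0.2136,-1.9943,0.7228,0.6766,3.4370,-4.5035,-0.3078,-6.1926,0.8385,0.4382,0.1117,0.0000,0.0000,0.0000,0.0000
42,0.2486,-2.0395,0.7192,0.6116,3.5654,-4.5409,-0.4059,-6.8177,0.8414,0.4356,0.0792,0.0000,0.0000,0.0000,0.0000
43,0.2849,-2.0851,0.7147,0.5403,3.7012,-4.5614,-0.4868,-7.4455,0.8435,0.4327,0.0455,0.0000,0.0000,0.0000,0.0000
44,0.3227,-2.1307,0.7095,0.4627,3.8416,-4.5622,-0.5519,-8.0665,0.8444,0.4292,0.0106,0.0000,0.0000,0.0000,0.0000
45,0.3618,-2.1762,0.7037,0.3790,3.9825,-4.5405,-0.6051,-8.6675,0.8439,0.4251,-0.0256,0.0000,0.0000,0.0000,0.0000
46,0.4023,-2.2214,0.6974,0.2895,4.1179,-4.4934,-0.6531,-9.2306,0.8417,0.4201,-0.0630,,,,
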